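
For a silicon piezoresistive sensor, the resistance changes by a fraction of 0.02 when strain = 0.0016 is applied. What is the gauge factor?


Step 1: Identify values.
dR/R = 0.02, strain = 0.0016
Step 2: GF = (dR/R) / strain = 0.02 / 0.0016
GF = 12.5


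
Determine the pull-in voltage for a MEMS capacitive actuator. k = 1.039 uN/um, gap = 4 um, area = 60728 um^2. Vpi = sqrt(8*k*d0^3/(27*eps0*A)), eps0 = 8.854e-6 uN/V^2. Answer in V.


Step 1: Compute numerator: 8 * k * d0^3 = 8 * 1.039 * 4^3 = 531.968
Step 2: Compute denominator: 27 * eps0 * A = 27 * 8.854e-6 * 60728 = 14.517514
Step 3: Vpi = sqrt(531.968 / 14.517514)
Vpi = 6.05 V


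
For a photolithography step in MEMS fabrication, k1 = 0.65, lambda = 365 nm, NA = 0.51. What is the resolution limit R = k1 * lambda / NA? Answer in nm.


Step 1: Identify values: k1 = 0.65, lambda = 365 nm, NA = 0.51
Step 2: R = k1 * lambda / NA
R = 0.65 * 365 / 0.51
R = 465.2 nm


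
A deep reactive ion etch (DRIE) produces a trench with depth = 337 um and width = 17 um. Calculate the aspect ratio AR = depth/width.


Step 1: AR = depth / width
Step 2: AR = 337 / 17
AR = 19.8


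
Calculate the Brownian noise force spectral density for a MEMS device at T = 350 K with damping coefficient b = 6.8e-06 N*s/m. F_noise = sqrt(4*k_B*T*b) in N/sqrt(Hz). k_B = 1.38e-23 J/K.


Step 1: Compute 4 * k_B * T * b
= 4 * 1.38e-23 * 350 * 6.8e-06
= 1.3138e-25 N^2/Hz
Step 2: F_noise = sqrt(1.3138e-25)
F_noise = 3.62e-13 N/sqrt(Hz)


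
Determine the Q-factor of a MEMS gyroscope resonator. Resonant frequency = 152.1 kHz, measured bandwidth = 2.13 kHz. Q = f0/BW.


Step 1: Q = f0 / bandwidth
Step 2: Q = 152.1 / 2.13
Q = 71.4


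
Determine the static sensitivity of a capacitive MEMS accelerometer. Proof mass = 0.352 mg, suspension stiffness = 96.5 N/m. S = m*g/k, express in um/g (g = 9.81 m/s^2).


Step 1: Convert mass: m = 0.352 mg = 3.52e-07 kg
Step 2: S = m * g / k = 3.52e-07 * 9.81 / 96.5
Step 3: S = 3.58e-08 m/g
Step 4: Convert to um/g: S = 0.036 um/g


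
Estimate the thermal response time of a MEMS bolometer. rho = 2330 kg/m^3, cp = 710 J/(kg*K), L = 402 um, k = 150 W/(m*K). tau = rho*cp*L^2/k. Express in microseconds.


Step 1: Convert L to m: L = 402e-6 m
Step 2: L^2 = (402e-6)^2 = 1.61604e-07 m^2
Step 3: tau = 2330 * 710 * 1.61604e-07 / 150 = 1.78227665e-03 s
Step 4: Convert to microseconds (multiply by 1e6).
tau = 1782.277 us


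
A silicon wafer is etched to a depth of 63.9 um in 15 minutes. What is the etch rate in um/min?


Step 1: Etch rate = depth / time
Step 2: rate = 63.9 / 15
rate = 4.26 um/min


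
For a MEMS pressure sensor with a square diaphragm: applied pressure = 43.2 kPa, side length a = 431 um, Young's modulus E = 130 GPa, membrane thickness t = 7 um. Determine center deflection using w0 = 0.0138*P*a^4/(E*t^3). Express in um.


Step 1: Convert pressure to compatible units (E is in GPa, so P in GPa).
P = 43.2 kPa = 43.2e-6 GPa
Step 2: Compute numerator: 0.0138 * P * a^4.
a^4 = 431^4 = 34507149121
numerator = 0.0138 * 43.2e-6 * 34507149121 = 2.05718e+04
Step 3: Compute denominator: E * t^3 = 130 * 7^3 = 44590
Step 4: w0 = numerator / denominator = 2.05718e+04 / 44590 = 0.4614 um


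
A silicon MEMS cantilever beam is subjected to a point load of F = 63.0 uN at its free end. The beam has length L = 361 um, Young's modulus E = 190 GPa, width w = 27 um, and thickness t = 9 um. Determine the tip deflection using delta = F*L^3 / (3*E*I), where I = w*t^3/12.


Step 1: Calculate the second moment of area.
I = w * t^3 / 12 = 27 * 9^3 / 12 = 1640.25 um^4
Step 2: Convert E to consistent units (1 GPa = 1000 uN/um^2).
E = 190 GPa = 190000 uN/um^2
Step 3: Calculate tip deflection.
delta = F * L^3 / (3 * E * I)
delta = 63.0 * 361^3 / (3 * 190000 * 1640.25)
delta = 3.1701 um


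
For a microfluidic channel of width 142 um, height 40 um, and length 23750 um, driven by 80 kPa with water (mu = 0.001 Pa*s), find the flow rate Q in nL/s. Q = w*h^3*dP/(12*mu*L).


Step 1: Convert all dimensions to SI (meters).
w = 142e-6 m, h = 40e-6 m, L = 23750e-6 m, dP = 80e3 Pa
Step 2: Q = w * h^3 * dP / (12 * mu * L)
Q = 142e-6 * (40e-6)^3 * 80e3 / (12 * 0.001 * 23750e-6) = 2.55101754e-09 m^3/s
Step 3: Convert Q from m^3/s to nL/s (1 m^3 = 1e12 nL, so multiply by 1e12).
Q = 2551.018 nL/s


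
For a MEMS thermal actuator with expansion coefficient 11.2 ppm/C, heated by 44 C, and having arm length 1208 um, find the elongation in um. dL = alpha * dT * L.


Step 1: Convert CTE: alpha = 11.2 ppm/C = 11.2e-6 /C
Step 2: dL = 11.2e-6 * 44 * 1208
dL = 0.5953 um


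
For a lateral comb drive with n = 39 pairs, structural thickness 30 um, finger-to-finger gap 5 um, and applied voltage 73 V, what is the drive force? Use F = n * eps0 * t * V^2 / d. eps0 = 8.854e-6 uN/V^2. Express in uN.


Step 1: Parameters: n=39, eps0=8.854e-6 uN/V^2, t=30 um, V=73 V, d=5 um
Step 2: V^2 = 5329
Step 3: F = 39 * 8.854e-6 * 30 * 5329 / 5
F = 11.041 uN


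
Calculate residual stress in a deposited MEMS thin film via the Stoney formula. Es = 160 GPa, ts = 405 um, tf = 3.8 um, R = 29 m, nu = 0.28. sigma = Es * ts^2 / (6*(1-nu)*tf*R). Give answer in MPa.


Step 1: Compute numerator: Es * ts^2 = 160 * 405^2 = 26244000 (GPa*um^2)
Step 2: Compute denominator (R in um): 6*(1-nu)*tf*R = 6*0.72*3.8*29e6 = 476064000.0 (um^2)
Step 3: sigma (GPa) = 26244000 / 476064000.0 = 5.5127e-02 GPa
Step 4: Convert to MPa (x1000): sigma = 55.1 MPa


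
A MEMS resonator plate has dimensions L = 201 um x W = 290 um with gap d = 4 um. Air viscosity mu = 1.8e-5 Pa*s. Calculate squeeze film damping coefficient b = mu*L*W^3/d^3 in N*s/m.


Step 1: Convert to SI.
L = 201e-6 m, W = 290e-6 m, d = 4e-6 m
Step 2: W^3 = (290e-6)^3 = 2.44e-11 m^3
Step 3: d^3 = (4e-6)^3 = 6.40e-17 m^3
Step 4: b = 1.8e-5 * 201e-6 * 2.44e-11 / 6.40e-17
b = 1.38e-03 N*s/m


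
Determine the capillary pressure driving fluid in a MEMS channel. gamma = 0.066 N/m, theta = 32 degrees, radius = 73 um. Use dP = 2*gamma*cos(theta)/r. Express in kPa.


Step 1: cos(32 deg) = 0.848
Step 2: Convert r to m: r = 73e-6 m
Step 3: dP = 2 * 0.066 * 0.848 / 73e-6 = 1533.4 Pa
Step 4: Convert Pa to kPa (divide by 1000).
dP = 1.53 kPa


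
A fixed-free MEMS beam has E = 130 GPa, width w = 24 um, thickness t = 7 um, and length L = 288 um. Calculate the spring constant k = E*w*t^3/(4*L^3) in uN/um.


Step 1: Convert E to consistent units (1 GPa = 1000 uN/um^2).
E = 130 GPa = 130000 uN/um^2
Step 2: Compute t^3 = 7^3 = 343
Step 3: Compute L^3 = 288^3 = 23887872
Step 4: k = 130000 * 24 * 343 / (4 * 23887872)
k = 11.1998 uN/um


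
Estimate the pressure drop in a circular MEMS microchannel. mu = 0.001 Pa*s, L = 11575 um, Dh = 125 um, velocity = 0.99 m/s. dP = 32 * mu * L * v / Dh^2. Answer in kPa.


Step 1: Convert to SI: L = 11575e-6 m, Dh = 125e-6 m
Step 2: dP = 32 * 0.001 * 11575e-6 * 0.99 / (125e-6)^2
Step 3: dP = 23468.54 Pa
Step 4: Convert to kPa: dP = 23.47 kPa


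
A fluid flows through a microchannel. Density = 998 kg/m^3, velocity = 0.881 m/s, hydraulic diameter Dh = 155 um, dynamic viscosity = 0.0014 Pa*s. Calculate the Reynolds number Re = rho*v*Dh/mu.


Step 1: Convert Dh to meters: Dh = 155e-6 m
Step 2: Re = rho * v * Dh / mu
Re = 998 * 0.881 * 155e-6 / 0.0014
Re = 97.344


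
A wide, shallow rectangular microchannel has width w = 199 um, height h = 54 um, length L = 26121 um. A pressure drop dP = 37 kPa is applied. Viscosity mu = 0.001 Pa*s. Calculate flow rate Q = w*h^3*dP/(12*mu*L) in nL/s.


Step 1: Convert all dimensions to SI (meters).
w = 199e-6 m, h = 54e-6 m, L = 26121e-6 m, dP = 37e3 Pa
Step 2: Q = w * h^3 * dP / (12 * mu * L)
Q = 199e-6 * (54e-6)^3 * 37e3 / (12 * 0.001 * 26121e-6) = 3.69883565e-09 m^3/s
Step 3: Convert Q from m^3/s to nL/s (1 m^3 = 1e12 nL, so multiply by 1e12).
Q = 3698.836 nL/s


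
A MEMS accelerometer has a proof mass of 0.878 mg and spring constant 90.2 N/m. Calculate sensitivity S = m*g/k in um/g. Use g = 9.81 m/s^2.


Step 1: Convert mass: m = 0.878 mg = 8.78e-07 kg
Step 2: S = m * g / k = 8.78e-07 * 9.81 / 90.2
Step 3: S = 9.55e-08 m/g
Step 4: Convert to um/g: S = 0.095 um/g


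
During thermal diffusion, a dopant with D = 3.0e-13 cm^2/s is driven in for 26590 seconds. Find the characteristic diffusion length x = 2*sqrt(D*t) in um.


Step 1: Compute D*t = 3.0e-13 * 26590 = 7.977e-09 cm^2
Step 2: sqrt(D*t) = 8.93141e-05 cm
Step 3: x = 2 * 8.93141e-05 cm = 1.786282e-04 cm
Step 4: Convert to um (1 cm = 1e4 um): x = 1.786 um


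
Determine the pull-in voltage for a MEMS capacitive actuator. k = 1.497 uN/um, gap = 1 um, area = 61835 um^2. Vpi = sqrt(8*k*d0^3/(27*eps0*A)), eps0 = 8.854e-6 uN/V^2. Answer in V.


Step 1: Compute numerator: 8 * k * d0^3 = 8 * 1.497 * 1^3 = 11.976
Step 2: Compute denominator: 27 * eps0 * A = 27 * 8.854e-6 * 61835 = 14.782151
Step 3: Vpi = sqrt(11.976 / 14.782151)
Vpi = 0.9 V


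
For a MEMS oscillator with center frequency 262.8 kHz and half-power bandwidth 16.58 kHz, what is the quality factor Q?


Step 1: Q = f0 / bandwidth
Step 2: Q = 262.8 / 16.58
Q = 15.9


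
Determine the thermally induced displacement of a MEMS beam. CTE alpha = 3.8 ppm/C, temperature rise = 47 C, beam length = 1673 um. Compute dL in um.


Step 1: Convert CTE: alpha = 3.8 ppm/C = 3.8e-6 /C
Step 2: dL = 3.8e-6 * 47 * 1673
dL = 0.2988 um


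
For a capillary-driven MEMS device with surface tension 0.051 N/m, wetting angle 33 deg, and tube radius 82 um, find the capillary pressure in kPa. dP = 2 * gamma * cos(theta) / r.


Step 1: cos(33 deg) = 0.8387
Step 2: Convert r to m: r = 82e-6 m
Step 3: dP = 2 * 0.051 * 0.8387 / 82e-6 = 1043.3 Pa
Step 4: Convert Pa to kPa (divide by 1000).
dP = 1.04 kPa


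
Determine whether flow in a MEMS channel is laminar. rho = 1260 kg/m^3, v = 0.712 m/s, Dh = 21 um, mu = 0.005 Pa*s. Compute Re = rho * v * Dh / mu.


Step 1: Convert Dh to meters: Dh = 21e-6 m
Step 2: Re = rho * v * Dh / mu
Re = 1260 * 0.712 * 21e-6 / 0.005
Re = 3.768
Since Re = 3.768 is below ~2300, the flow is laminar.


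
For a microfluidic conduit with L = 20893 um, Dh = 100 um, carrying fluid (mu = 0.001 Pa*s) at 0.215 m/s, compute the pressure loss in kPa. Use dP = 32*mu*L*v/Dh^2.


Step 1: Convert to SI: L = 20893e-6 m, Dh = 100e-6 m
Step 2: dP = 32 * 0.001 * 20893e-6 * 0.215 / (100e-6)^2
Step 3: dP = 14374.38 Pa
Step 4: Convert to kPa: dP = 14.37 kPa


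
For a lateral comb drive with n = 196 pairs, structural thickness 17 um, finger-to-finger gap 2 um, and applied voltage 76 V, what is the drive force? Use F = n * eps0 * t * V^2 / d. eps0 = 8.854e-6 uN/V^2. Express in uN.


Step 1: Parameters: n=196, eps0=8.854e-6 uN/V^2, t=17 um, V=76 V, d=2 um
Step 2: V^2 = 5776
Step 3: F = 196 * 8.854e-6 * 17 * 5776 / 2
F = 85.2 uN


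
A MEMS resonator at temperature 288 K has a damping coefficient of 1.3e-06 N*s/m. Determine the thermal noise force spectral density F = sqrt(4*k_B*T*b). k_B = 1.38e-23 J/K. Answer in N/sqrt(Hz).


Step 1: Compute 4 * k_B * T * b
= 4 * 1.38e-23 * 288 * 1.3e-06
= 2.0667e-26 N^2/Hz
Step 2: F_noise = sqrt(2.0667e-26)
F_noise = 1.44e-13 N/sqrt(Hz)


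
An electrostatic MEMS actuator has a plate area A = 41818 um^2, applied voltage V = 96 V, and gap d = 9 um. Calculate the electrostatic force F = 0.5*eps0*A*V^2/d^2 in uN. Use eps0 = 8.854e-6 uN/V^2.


Step 1: Identify parameters.
eps0 = 8.854e-6 uN/V^2, A = 41818 um^2, V = 96 V, d = 9 um
Step 2: Compute V^2 = 96^2 = 9216
Step 3: Compute d^2 = 9^2 = 81
Step 4: F = 0.5 * 8.854e-6 * 41818 * 9216 / 81
F = 21.063 uN


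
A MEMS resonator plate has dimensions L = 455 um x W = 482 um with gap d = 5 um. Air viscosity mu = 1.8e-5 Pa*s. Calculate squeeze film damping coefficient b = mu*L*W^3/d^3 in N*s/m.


Step 1: Convert to SI.
L = 455e-6 m, W = 482e-6 m, d = 5e-6 m
Step 2: W^3 = (482e-6)^3 = 1.12e-10 m^3
Step 3: d^3 = (5e-6)^3 = 1.25e-16 m^3
Step 4: b = 1.8e-5 * 455e-6 * 1.12e-10 / 1.25e-16
b = 7.34e-03 N*s/m


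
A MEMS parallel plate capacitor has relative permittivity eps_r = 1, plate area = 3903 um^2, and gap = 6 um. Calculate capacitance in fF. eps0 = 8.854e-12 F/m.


Step 1: Convert area to m^2: A = 3903e-12 m^2
Step 2: Convert gap to m: d = 6e-6 m
Step 3: C = eps0 * eps_r * A / d
C = 8.854e-12 * 1 * 3903e-12 / 6e-6
Step 4: Convert to fF (multiply by 1e15).
C = 5.76 fF


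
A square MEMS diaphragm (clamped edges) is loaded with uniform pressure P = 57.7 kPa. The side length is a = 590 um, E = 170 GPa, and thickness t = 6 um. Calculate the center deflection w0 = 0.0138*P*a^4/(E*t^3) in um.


Step 1: Convert pressure to compatible units (E is in GPa, so P in GPa).
P = 57.7 kPa = 57.7e-6 GPa
Step 2: Compute numerator: 0.0138 * P * a^4.
a^4 = 590^4 = 121173610000
numerator = 0.0138 * 57.7e-6 * 121173610000 = 9.64857e+04
Step 3: Compute denominator: E * t^3 = 170 * 6^3 = 36720
Step 4: w0 = numerator / denominator = 9.64857e+04 / 36720 = 2.6276 um


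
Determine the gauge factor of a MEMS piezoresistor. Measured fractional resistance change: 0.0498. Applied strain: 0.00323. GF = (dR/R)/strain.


Step 1: Identify values.
dR/R = 0.0498, strain = 0.00323
Step 2: GF = (dR/R) / strain = 0.0498 / 0.00323
GF = 15.4


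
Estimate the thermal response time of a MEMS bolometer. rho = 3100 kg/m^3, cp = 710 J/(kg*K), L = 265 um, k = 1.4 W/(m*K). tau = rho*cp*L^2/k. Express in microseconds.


Step 1: Convert L to m: L = 265e-6 m
Step 2: L^2 = (265e-6)^2 = 7.0225e-08 m^2
Step 3: tau = 3100 * 710 * 7.0225e-08 / 1.4 = 1.1040373214e-01 s
Step 4: Convert to microseconds (multiply by 1e6).
tau = 110403.732 us


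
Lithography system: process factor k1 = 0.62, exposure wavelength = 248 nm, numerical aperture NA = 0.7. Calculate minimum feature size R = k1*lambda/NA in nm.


Step 1: Identify values: k1 = 0.62, lambda = 248 nm, NA = 0.7
Step 2: R = k1 * lambda / NA
R = 0.62 * 248 / 0.7
R = 219.7 nm


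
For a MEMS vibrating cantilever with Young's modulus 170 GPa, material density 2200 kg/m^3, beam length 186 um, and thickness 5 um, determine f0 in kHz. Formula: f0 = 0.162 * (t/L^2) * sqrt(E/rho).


Step 1: Convert units to SI.
t_SI = 5e-6 m, L_SI = 186e-6 m
Step 2: Calculate sqrt(E/rho).
sqrt(170e9 / 2200) = 8790.49 m/s
Step 3: Compute f0.
f0 = 0.162 * 5e-6 / (186e-6)^2 * 8790.49 = 205812.7 Hz = 205.81 kHz


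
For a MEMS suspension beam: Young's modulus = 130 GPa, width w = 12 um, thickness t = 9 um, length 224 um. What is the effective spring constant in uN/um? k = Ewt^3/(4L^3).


Step 1: Convert E to consistent units (1 GPa = 1000 uN/um^2).
E = 130 GPa = 130000 uN/um^2
Step 2: Compute t^3 = 9^3 = 729
Step 3: Compute L^3 = 224^3 = 11239424
Step 4: k = 130000 * 12 * 729 / (4 * 11239424)
k = 25.2958 uN/um


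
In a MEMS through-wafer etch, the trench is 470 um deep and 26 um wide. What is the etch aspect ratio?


Step 1: AR = depth / width
Step 2: AR = 470 / 26
AR = 18.1


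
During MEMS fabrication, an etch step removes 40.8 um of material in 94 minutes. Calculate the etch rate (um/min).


Step 1: Etch rate = depth / time
Step 2: rate = 40.8 / 94
rate = 0.434 um/min


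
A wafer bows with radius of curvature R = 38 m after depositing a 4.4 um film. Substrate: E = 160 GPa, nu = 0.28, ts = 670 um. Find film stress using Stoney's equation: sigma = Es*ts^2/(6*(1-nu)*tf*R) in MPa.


Step 1: Compute numerator: Es * ts^2 = 160 * 670^2 = 71824000 (GPa*um^2)
Step 2: Compute denominator (R in um): 6*(1-nu)*tf*R = 6*0.72*4.4*38e6 = 722304000.0 (um^2)
Step 3: sigma (GPa) = 71824000 / 722304000.0 = 9.9437e-02 GPa
Step 4: Convert to MPa (x1000): sigma = 99.4 MPa


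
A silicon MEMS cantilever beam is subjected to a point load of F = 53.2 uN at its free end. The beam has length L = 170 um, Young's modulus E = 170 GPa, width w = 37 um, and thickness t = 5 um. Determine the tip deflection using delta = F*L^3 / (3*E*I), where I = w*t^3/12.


Step 1: Calculate the second moment of area.
I = w * t^3 / 12 = 37 * 5^3 / 12 = 385.4167 um^4
Step 2: Convert E to consistent units (1 GPa = 1000 uN/um^2).
E = 170 GPa = 170000 uN/um^2
Step 3: Calculate tip deflection.
delta = F * L^3 / (3 * E * I)
delta = 53.2 * 170^3 / (3 * 170000 * 385.4167)
delta = 1.3297 um


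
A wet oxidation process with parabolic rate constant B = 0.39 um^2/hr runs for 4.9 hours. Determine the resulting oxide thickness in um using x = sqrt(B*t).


Step 1: Compute B*t = 0.39 * 4.9 = 1.911
Step 2: x = sqrt(1.911)
x = 1.382 um


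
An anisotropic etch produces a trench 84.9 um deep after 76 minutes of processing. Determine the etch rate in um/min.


Step 1: Etch rate = depth / time
Step 2: rate = 84.9 / 76
rate = 1.117 um/min


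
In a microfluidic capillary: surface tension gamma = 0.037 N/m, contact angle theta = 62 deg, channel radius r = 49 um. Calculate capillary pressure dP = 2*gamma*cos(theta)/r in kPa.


Step 1: cos(62 deg) = 0.4695
Step 2: Convert r to m: r = 49e-6 m
Step 3: dP = 2 * 0.037 * 0.4695 / 49e-6 = 709.0 Pa
Step 4: Convert Pa to kPa (divide by 1000).
dP = 0.71 kPa


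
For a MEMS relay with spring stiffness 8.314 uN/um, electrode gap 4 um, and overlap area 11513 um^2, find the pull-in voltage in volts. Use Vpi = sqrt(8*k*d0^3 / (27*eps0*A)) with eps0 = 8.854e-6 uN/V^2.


Step 1: Compute numerator: 8 * k * d0^3 = 8 * 8.314 * 4^3 = 4256.768
Step 2: Compute denominator: 27 * eps0 * A = 27 * 8.854e-6 * 11513 = 2.752275
Step 3: Vpi = sqrt(4256.768 / 2.752275)
Vpi = 39.33 V


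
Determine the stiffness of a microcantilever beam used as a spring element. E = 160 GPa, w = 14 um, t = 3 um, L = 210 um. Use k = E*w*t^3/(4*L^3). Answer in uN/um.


Step 1: Convert E to consistent units (1 GPa = 1000 uN/um^2).
E = 160 GPa = 160000 uN/um^2
Step 2: Compute t^3 = 3^3 = 27
Step 3: Compute L^3 = 210^3 = 9261000
Step 4: k = 160000 * 14 * 27 / (4 * 9261000)
k = 1.6327 uN/um


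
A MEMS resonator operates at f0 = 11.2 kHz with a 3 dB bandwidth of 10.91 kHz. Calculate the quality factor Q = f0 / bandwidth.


Step 1: Q = f0 / bandwidth
Step 2: Q = 11.2 / 10.91
Q = 1.0


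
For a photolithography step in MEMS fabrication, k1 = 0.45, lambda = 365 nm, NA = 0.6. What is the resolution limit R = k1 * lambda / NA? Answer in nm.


Step 1: Identify values: k1 = 0.45, lambda = 365 nm, NA = 0.6
Step 2: R = k1 * lambda / NA
R = 0.45 * 365 / 0.6
R = 273.8 nm


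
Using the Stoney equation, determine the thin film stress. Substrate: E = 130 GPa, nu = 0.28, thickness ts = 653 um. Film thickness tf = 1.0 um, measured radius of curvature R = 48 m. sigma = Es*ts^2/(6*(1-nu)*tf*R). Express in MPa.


Step 1: Compute numerator: Es * ts^2 = 130 * 653^2 = 55433170 (GPa*um^2)
Step 2: Compute denominator (R in um): 6*(1-nu)*tf*R = 6*0.72*1.0*48e6 = 207360000.0 (um^2)
Step 3: sigma (GPa) = 55433170 / 207360000.0 = 2.67328e-01 GPa
Step 4: Convert to MPa (x1000): sigma = 267.3 MPa


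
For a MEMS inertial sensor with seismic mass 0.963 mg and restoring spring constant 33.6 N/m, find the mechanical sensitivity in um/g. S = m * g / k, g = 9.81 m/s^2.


Step 1: Convert mass: m = 0.963 mg = 9.63e-07 kg
Step 2: S = m * g / k = 9.63e-07 * 9.81 / 33.6
Step 3: S = 2.81e-07 m/g
Step 4: Convert to um/g: S = 0.281 um/g


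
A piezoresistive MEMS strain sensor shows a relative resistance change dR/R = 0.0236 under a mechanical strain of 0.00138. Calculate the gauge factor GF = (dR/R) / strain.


Step 1: Identify values.
dR/R = 0.0236, strain = 0.00138
Step 2: GF = (dR/R) / strain = 0.0236 / 0.00138
GF = 17.1


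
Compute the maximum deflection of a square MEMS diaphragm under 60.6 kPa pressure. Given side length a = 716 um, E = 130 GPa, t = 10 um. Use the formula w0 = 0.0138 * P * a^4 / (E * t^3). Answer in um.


Step 1: Convert pressure to compatible units (E is in GPa, so P in GPa).
P = 60.6 kPa = 60.6e-6 GPa
Step 2: Compute numerator: 0.0138 * P * a^4.
a^4 = 716^4 = 262816174336
numerator = 0.0138 * 60.6e-6 * 262816174336 = 2.197879e+05
Step 3: Compute denominator: E * t^3 = 130 * 10^3 = 130000
Step 4: w0 = numerator / denominator = 2.197879e+05 / 130000 = 1.6907 um


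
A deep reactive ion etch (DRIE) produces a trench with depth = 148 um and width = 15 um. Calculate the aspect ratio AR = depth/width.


Step 1: AR = depth / width
Step 2: AR = 148 / 15
AR = 9.9


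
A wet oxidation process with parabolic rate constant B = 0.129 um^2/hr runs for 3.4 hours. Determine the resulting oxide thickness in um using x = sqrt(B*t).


Step 1: Compute B*t = 0.129 * 3.4 = 0.4386
Step 2: x = sqrt(0.4386)
x = 0.662 um


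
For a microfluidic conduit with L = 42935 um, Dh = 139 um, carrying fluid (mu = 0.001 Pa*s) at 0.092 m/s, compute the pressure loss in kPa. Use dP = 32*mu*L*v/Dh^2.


Step 1: Convert to SI: L = 42935e-6 m, Dh = 139e-6 m
Step 2: dP = 32 * 0.001 * 42935e-6 * 0.092 / (139e-6)^2
Step 3: dP = 6542.14 Pa
Step 4: Convert to kPa: dP = 6.54 kPa


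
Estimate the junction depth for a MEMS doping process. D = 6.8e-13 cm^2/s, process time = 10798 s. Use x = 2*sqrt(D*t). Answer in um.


Step 1: Compute D*t = 6.8e-13 * 10798 = 7.34264e-09 cm^2
Step 2: sqrt(D*t) = 8.56892e-05 cm
Step 3: x = 2 * 8.56892e-05 cm = 1.713784e-04 cm
Step 4: Convert to um (1 cm = 1e4 um): x = 1.714 um


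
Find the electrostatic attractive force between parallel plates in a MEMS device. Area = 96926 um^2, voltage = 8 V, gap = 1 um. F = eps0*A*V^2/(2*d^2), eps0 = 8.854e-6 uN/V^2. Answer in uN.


Step 1: Identify parameters.
eps0 = 8.854e-6 uN/V^2, A = 96926 um^2, V = 8 V, d = 1 um
Step 2: Compute V^2 = 8^2 = 64
Step 3: Compute d^2 = 1^2 = 1
Step 4: F = 0.5 * 8.854e-6 * 96926 * 64 / 1
F = 27.462 uN


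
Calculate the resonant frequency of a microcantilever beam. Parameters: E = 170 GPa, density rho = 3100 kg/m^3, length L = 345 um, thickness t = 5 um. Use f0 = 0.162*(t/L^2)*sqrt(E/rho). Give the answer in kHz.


Step 1: Convert units to SI.
t_SI = 5e-6 m, L_SI = 345e-6 m
Step 2: Calculate sqrt(E/rho).
sqrt(170e9 / 3100) = 7405.32 m/s
Step 3: Compute f0.
f0 = 0.162 * 5e-6 / (345e-6)^2 * 7405.32 = 50395.4 Hz = 50.4 kHz


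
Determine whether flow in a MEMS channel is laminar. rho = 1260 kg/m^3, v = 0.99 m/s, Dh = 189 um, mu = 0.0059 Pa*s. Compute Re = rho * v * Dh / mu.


Step 1: Convert Dh to meters: Dh = 189e-6 m
Step 2: Re = rho * v * Dh / mu
Re = 1260 * 0.99 * 189e-6 / 0.0059
Re = 39.959
Since Re = 39.959 is below ~2300, the flow is laminar.


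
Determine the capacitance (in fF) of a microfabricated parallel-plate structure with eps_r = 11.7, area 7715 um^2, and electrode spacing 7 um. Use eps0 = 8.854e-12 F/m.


Step 1: Convert area to m^2: A = 7715e-12 m^2
Step 2: Convert gap to m: d = 7e-6 m
Step 3: C = eps0 * eps_r * A / d
C = 8.854e-12 * 11.7 * 7715e-12 / 7e-6
Step 4: Convert to fF (multiply by 1e15).
C = 114.17 fF


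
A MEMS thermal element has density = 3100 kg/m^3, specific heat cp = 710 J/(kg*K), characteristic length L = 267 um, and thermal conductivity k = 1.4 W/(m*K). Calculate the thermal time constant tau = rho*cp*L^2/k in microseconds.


Step 1: Convert L to m: L = 267e-6 m
Step 2: L^2 = (267e-6)^2 = 7.1289e-08 m^2
Step 3: tau = 3100 * 710 * 7.1289e-08 / 1.4 = 1.1207649214e-01 s
Step 4: Convert to microseconds (multiply by 1e6).
tau = 112076.492 us


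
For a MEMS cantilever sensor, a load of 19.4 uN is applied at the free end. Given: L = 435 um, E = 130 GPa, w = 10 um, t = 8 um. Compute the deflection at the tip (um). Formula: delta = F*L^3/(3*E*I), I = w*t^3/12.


Step 1: Calculate the second moment of area.
I = w * t^3 / 12 = 10 * 8^3 / 12 = 426.6667 um^4
Step 2: Convert E to consistent units (1 GPa = 1000 uN/um^2).
E = 130 GPa = 130000 uN/um^2
Step 3: Calculate tip deflection.
delta = F * L^3 / (3 * E * I)
delta = 19.4 * 435^3 / (3 * 130000 * 426.6667)
delta = 9.5966 um


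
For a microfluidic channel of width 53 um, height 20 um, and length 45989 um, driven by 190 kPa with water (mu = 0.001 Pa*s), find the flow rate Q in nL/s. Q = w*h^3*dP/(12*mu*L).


Step 1: Convert all dimensions to SI (meters).
w = 53e-6 m, h = 20e-6 m, L = 45989e-6 m, dP = 190e3 Pa
Step 2: Q = w * h^3 * dP / (12 * mu * L)
Q = 53e-6 * (20e-6)^3 * 190e3 / (12 * 0.001 * 45989e-6) = 1.4597694e-10 m^3/s
Step 3: Convert Q from m^3/s to nL/s (1 m^3 = 1e12 nL, so multiply by 1e12).
Q = 145.977 nL/s


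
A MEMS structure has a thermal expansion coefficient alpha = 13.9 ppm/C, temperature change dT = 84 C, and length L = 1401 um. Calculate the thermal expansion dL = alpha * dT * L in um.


Step 1: Convert CTE: alpha = 13.9 ppm/C = 13.9e-6 /C
Step 2: dL = 13.9e-6 * 84 * 1401
dL = 1.6358 um


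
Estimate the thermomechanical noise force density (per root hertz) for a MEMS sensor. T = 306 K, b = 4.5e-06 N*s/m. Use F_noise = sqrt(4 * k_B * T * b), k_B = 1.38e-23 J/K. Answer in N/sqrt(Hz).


Step 1: Compute 4 * k_B * T * b
= 4 * 1.38e-23 * 306 * 4.5e-06
= 7.6010e-26 N^2/Hz
Step 2: F_noise = sqrt(7.6010e-26)
F_noise = 2.76e-13 N/sqrt(Hz)


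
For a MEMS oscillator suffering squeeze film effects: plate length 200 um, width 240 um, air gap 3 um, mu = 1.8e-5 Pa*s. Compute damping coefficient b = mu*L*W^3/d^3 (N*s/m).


Step 1: Convert to SI.
L = 200e-6 m, W = 240e-6 m, d = 3e-6 m
Step 2: W^3 = (240e-6)^3 = 1.38e-11 m^3
Step 3: d^3 = (3e-6)^3 = 2.70e-17 m^3
Step 4: b = 1.8e-5 * 200e-6 * 1.38e-11 / 2.70e-17
b = 1.84e-03 N*s/m


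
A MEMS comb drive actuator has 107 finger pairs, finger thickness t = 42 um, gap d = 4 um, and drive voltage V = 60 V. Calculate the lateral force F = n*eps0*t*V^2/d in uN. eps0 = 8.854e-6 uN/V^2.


Step 1: Parameters: n=107, eps0=8.854e-6 uN/V^2, t=42 um, V=60 V, d=4 um
Step 2: V^2 = 3600
Step 3: F = 107 * 8.854e-6 * 42 * 3600 / 4
F = 35.811 uN


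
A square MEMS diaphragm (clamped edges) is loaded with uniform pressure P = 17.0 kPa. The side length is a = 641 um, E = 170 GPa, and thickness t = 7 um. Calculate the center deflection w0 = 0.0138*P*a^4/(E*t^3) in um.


Step 1: Convert pressure to compatible units (E is in GPa, so P in GPa).
P = 17.0 kPa = 17.0e-6 GPa
Step 2: Compute numerator: 0.0138 * P * a^4.
a^4 = 641^4 = 168823196161
numerator = 0.0138 * 17.0e-6 * 168823196161 = 3.96059e+04
Step 3: Compute denominator: E * t^3 = 170 * 7^3 = 58310
Step 4: w0 = numerator / denominator = 3.96059e+04 / 58310 = 0.6792 um


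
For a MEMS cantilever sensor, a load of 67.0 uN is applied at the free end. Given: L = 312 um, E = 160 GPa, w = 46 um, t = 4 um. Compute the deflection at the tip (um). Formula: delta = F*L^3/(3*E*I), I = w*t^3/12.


Step 1: Calculate the second moment of area.
I = w * t^3 / 12 = 46 * 4^3 / 12 = 245.3333 um^4
Step 2: Convert E to consistent units (1 GPa = 1000 uN/um^2).
E = 160 GPa = 160000 uN/um^2
Step 3: Calculate tip deflection.
delta = F * L^3 / (3 * E * I)
delta = 67.0 * 312^3 / (3 * 160000 * 245.3333)
delta = 17.2799 um


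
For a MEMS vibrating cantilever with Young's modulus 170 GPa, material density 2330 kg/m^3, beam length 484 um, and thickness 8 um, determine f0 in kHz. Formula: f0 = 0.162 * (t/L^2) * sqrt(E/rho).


Step 1: Convert units to SI.
t_SI = 8e-6 m, L_SI = 484e-6 m
Step 2: Calculate sqrt(E/rho).
sqrt(170e9 / 2330) = 8541.74 m/s
Step 3: Compute f0.
f0 = 0.162 * 8e-6 / (484e-6)^2 * 8541.74 = 47256.4 Hz = 47.26 kHz


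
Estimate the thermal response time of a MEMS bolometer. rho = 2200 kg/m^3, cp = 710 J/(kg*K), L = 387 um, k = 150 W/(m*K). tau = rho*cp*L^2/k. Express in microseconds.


Step 1: Convert L to m: L = 387e-6 m
Step 2: L^2 = (387e-6)^2 = 1.49769e-07 m^2
Step 3: tau = 2200 * 710 * 1.49769e-07 / 150 = 1.55959452e-03 s
Step 4: Convert to microseconds (multiply by 1e6).
tau = 1559.595 us


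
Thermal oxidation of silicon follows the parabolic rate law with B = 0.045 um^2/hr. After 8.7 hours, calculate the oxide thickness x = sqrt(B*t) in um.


Step 1: Compute B*t = 0.045 * 8.7 = 0.3915
Step 2: x = sqrt(0.3915)
x = 0.626 um


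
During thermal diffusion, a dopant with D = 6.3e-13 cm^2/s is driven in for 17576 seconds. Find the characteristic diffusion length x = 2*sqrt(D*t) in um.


Step 1: Compute D*t = 6.3e-13 * 17576 = 1.107288e-08 cm^2
Step 2: sqrt(D*t) = 1.05228e-04 cm
Step 3: x = 2 * 1.05228e-04 cm = 2.10456e-04 cm
Step 4: Convert to um (1 cm = 1e4 um): x = 2.105 um


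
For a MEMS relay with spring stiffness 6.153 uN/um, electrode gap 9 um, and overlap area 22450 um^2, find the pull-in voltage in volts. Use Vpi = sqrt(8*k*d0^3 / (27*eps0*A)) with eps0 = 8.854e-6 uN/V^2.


Step 1: Compute numerator: 8 * k * d0^3 = 8 * 6.153 * 9^3 = 35884.296
Step 2: Compute denominator: 27 * eps0 * A = 27 * 8.854e-6 * 22450 = 5.366852
Step 3: Vpi = sqrt(35884.296 / 5.366852)
Vpi = 81.77 V


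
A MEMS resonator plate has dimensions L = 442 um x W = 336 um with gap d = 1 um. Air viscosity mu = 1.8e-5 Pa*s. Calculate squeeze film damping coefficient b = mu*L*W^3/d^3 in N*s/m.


Step 1: Convert to SI.
L = 442e-6 m, W = 336e-6 m, d = 1e-6 m
Step 2: W^3 = (336e-6)^3 = 3.79e-11 m^3
Step 3: d^3 = (1e-6)^3 = 1.00e-18 m^3
Step 4: b = 1.8e-5 * 442e-6 * 3.79e-11 / 1.00e-18
b = 3.02e-01 N*s/m


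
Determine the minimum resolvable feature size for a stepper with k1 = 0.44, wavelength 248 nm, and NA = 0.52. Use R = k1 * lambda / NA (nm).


Step 1: Identify values: k1 = 0.44, lambda = 248 nm, NA = 0.52
Step 2: R = k1 * lambda / NA
R = 0.44 * 248 / 0.52
R = 209.8 nm


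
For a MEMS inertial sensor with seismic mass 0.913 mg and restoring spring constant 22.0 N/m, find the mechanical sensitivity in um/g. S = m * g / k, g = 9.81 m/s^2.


Step 1: Convert mass: m = 0.913 mg = 9.13e-07 kg
Step 2: S = m * g / k = 9.13e-07 * 9.81 / 22.0
Step 3: S = 4.07e-07 m/g
Step 4: Convert to um/g: S = 0.407 um/g


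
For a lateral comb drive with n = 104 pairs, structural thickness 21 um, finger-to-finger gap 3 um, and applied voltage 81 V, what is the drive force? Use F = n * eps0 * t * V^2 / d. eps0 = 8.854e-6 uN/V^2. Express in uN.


Step 1: Parameters: n=104, eps0=8.854e-6 uN/V^2, t=21 um, V=81 V, d=3 um
Step 2: V^2 = 6561
Step 3: F = 104 * 8.854e-6 * 21 * 6561 / 3
F = 42.29 uN


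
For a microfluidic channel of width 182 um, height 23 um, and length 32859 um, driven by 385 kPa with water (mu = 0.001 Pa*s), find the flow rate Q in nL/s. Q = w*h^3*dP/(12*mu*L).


Step 1: Convert all dimensions to SI (meters).
w = 182e-6 m, h = 23e-6 m, L = 32859e-6 m, dP = 385e3 Pa
Step 2: Q = w * h^3 * dP / (12 * mu * L)
Q = 182e-6 * (23e-6)^3 * 385e3 / (12 * 0.001 * 32859e-6) = 2.16212121e-09 m^3/s
Step 3: Convert Q from m^3/s to nL/s (1 m^3 = 1e12 nL, so multiply by 1e12).
Q = 2162.121 nL/s


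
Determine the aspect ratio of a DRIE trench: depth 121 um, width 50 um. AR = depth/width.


Step 1: AR = depth / width
Step 2: AR = 121 / 50
AR = 2.4


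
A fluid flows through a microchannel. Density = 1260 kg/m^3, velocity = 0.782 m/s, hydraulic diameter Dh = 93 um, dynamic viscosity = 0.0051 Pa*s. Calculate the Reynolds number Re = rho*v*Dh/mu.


Step 1: Convert Dh to meters: Dh = 93e-6 m
Step 2: Re = rho * v * Dh / mu
Re = 1260 * 0.782 * 93e-6 / 0.0051
Re = 17.968


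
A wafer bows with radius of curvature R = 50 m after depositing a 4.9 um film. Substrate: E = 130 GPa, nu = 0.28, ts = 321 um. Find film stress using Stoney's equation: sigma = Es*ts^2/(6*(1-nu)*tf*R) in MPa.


Step 1: Compute numerator: Es * ts^2 = 130 * 321^2 = 13395330 (GPa*um^2)
Step 2: Compute denominator (R in um): 6*(1-nu)*tf*R = 6*0.72*4.9*50e6 = 1058400000.0 (um^2)
Step 3: sigma (GPa) = 13395330 / 1058400000.0 = 1.2656e-02 GPa
Step 4: Convert to MPa (x1000): sigma = 12.7 MPa


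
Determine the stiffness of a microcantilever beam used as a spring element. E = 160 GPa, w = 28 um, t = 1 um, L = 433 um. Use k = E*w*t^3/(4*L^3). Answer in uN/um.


Step 1: Convert E to consistent units (1 GPa = 1000 uN/um^2).
E = 160 GPa = 160000 uN/um^2
Step 2: Compute t^3 = 1^3 = 1
Step 3: Compute L^3 = 433^3 = 81182737
Step 4: k = 160000 * 28 * 1 / (4 * 81182737)
k = 0.0138 uN/um


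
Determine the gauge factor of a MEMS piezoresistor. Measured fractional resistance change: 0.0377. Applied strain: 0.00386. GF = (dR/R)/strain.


Step 1: Identify values.
dR/R = 0.0377, strain = 0.00386
Step 2: GF = (dR/R) / strain = 0.0377 / 0.00386
GF = 9.8


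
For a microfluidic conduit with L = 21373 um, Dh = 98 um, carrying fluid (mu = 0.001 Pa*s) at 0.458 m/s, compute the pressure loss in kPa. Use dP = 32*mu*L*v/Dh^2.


Step 1: Convert to SI: L = 21373e-6 m, Dh = 98e-6 m
Step 2: dP = 32 * 0.001 * 21373e-6 * 0.458 / (98e-6)^2
Step 3: dP = 32615.86 Pa
Step 4: Convert to kPa: dP = 32.62 kPa


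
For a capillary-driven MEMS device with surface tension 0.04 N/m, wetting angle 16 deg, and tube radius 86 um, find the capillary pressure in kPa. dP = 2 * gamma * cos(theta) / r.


Step 1: cos(16 deg) = 0.9613
Step 2: Convert r to m: r = 86e-6 m
Step 3: dP = 2 * 0.04 * 0.9613 / 86e-6 = 894.2 Pa
Step 4: Convert Pa to kPa (divide by 1000).
dP = 0.89 kPa


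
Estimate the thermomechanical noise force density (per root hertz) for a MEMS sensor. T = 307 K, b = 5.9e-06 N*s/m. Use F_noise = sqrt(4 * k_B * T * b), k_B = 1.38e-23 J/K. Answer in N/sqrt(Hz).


Step 1: Compute 4 * k_B * T * b
= 4 * 1.38e-23 * 307 * 5.9e-06
= 9.9984e-26 N^2/Hz
Step 2: F_noise = sqrt(9.9984e-26)
F_noise = 3.16e-13 N/sqrt(Hz)


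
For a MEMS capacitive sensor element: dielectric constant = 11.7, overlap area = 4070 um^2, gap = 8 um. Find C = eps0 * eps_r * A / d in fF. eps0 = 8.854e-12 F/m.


Step 1: Convert area to m^2: A = 4070e-12 m^2
Step 2: Convert gap to m: d = 8e-6 m
Step 3: C = eps0 * eps_r * A / d
C = 8.854e-12 * 11.7 * 4070e-12 / 8e-6
Step 4: Convert to fF (multiply by 1e15).
C = 52.7 fF


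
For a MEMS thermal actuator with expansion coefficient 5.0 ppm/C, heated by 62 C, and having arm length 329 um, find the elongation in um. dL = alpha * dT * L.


Step 1: Convert CTE: alpha = 5.0 ppm/C = 5.0e-6 /C
Step 2: dL = 5.0e-6 * 62 * 329
dL = 0.102 um


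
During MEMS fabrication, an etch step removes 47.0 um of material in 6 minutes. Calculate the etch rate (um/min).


Step 1: Etch rate = depth / time
Step 2: rate = 47.0 / 6
rate = 7.833 um/min


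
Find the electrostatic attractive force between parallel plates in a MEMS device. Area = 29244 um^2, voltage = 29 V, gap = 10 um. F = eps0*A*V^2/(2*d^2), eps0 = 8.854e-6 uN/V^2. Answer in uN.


Step 1: Identify parameters.
eps0 = 8.854e-6 uN/V^2, A = 29244 um^2, V = 29 V, d = 10 um
Step 2: Compute V^2 = 29^2 = 841
Step 3: Compute d^2 = 10^2 = 100
Step 4: F = 0.5 * 8.854e-6 * 29244 * 841 / 100
F = 1.089 uN


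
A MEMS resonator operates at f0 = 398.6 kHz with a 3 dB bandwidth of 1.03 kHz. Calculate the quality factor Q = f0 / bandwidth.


Step 1: Q = f0 / bandwidth
Step 2: Q = 398.6 / 1.03
Q = 387.0


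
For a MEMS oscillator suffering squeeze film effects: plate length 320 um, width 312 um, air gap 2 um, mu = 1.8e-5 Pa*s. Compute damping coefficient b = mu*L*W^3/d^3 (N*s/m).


Step 1: Convert to SI.
L = 320e-6 m, W = 312e-6 m, d = 2e-6 m
Step 2: W^3 = (312e-6)^3 = 3.04e-11 m^3
Step 3: d^3 = (2e-6)^3 = 8.00e-18 m^3
Step 4: b = 1.8e-5 * 320e-6 * 3.04e-11 / 8.00e-18
b = 2.19e-02 N*s/m


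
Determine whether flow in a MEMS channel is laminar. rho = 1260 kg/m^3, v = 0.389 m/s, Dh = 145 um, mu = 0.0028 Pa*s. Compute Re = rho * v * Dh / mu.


Step 1: Convert Dh to meters: Dh = 145e-6 m
Step 2: Re = rho * v * Dh / mu
Re = 1260 * 0.389 * 145e-6 / 0.0028
Re = 25.382
Since Re = 25.382 is below ~2300, the flow is laminar.


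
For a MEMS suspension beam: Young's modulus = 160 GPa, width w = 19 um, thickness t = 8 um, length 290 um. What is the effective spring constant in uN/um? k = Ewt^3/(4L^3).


Step 1: Convert E to consistent units (1 GPa = 1000 uN/um^2).
E = 160 GPa = 160000 uN/um^2
Step 2: Compute t^3 = 8^3 = 512
Step 3: Compute L^3 = 290^3 = 24389000
Step 4: k = 160000 * 19 * 512 / (4 * 24389000)
k = 15.9547 uN/um


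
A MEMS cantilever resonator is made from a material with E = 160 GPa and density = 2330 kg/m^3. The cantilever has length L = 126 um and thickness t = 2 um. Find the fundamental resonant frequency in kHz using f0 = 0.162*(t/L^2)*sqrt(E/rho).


Step 1: Convert units to SI.
t_SI = 2e-6 m, L_SI = 126e-6 m
Step 2: Calculate sqrt(E/rho).
sqrt(160e9 / 2330) = 8286.71 m/s
Step 3: Compute f0.
f0 = 0.162 * 2e-6 / (126e-6)^2 * 8286.71 = 169116.5 Hz = 169.12 kHz


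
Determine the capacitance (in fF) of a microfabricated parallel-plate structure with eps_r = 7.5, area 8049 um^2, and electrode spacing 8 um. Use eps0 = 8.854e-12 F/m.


Step 1: Convert area to m^2: A = 8049e-12 m^2
Step 2: Convert gap to m: d = 8e-6 m
Step 3: C = eps0 * eps_r * A / d
C = 8.854e-12 * 7.5 * 8049e-12 / 8e-6
Step 4: Convert to fF (multiply by 1e15).
C = 66.81 fF


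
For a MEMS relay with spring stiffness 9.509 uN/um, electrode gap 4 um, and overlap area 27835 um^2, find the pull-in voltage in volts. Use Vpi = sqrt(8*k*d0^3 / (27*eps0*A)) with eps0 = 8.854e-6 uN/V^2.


Step 1: Compute numerator: 8 * k * d0^3 = 8 * 9.509 * 4^3 = 4868.608
Step 2: Compute denominator: 27 * eps0 * A = 27 * 8.854e-6 * 27835 = 6.654179
Step 3: Vpi = sqrt(4868.608 / 6.654179)
Vpi = 27.05 V


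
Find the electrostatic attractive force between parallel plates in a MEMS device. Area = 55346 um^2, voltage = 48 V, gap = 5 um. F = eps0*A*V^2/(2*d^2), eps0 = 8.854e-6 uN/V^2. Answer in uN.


Step 1: Identify parameters.
eps0 = 8.854e-6 uN/V^2, A = 55346 um^2, V = 48 V, d = 5 um
Step 2: Compute V^2 = 48^2 = 2304
Step 3: Compute d^2 = 5^2 = 25
Step 4: F = 0.5 * 8.854e-6 * 55346 * 2304 / 25
F = 22.581 uN


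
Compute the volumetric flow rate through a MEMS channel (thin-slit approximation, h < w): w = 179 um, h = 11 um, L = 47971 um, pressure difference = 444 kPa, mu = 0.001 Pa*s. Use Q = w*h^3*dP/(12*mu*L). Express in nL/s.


Step 1: Convert all dimensions to SI (meters).
w = 179e-6 m, h = 11e-6 m, L = 47971e-6 m, dP = 444e3 Pa
Step 2: Q = w * h^3 * dP / (12 * mu * L)
Q = 179e-6 * (11e-6)^3 * 444e3 / (12 * 0.001 * 47971e-6) = 1.8376129e-10 m^3/s
Step 3: Convert Q from m^3/s to nL/s (1 m^3 = 1e12 nL, so multiply by 1e12).
Q = 183.761 nL/s


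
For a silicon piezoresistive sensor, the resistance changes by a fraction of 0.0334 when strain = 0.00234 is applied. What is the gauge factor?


Step 1: Identify values.
dR/R = 0.0334, strain = 0.00234
Step 2: GF = (dR/R) / strain = 0.0334 / 0.00234
GF = 14.3


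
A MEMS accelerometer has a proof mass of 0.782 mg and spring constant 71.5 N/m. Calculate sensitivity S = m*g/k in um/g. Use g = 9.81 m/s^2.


Step 1: Convert mass: m = 0.782 mg = 7.82e-07 kg
Step 2: S = m * g / k = 7.82e-07 * 9.81 / 71.5
Step 3: S = 1.07e-07 m/g
Step 4: Convert to um/g: S = 0.107 um/g


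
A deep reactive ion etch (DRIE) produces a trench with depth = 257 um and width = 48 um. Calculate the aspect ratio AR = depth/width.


Step 1: AR = depth / width
Step 2: AR = 257 / 48
AR = 5.4


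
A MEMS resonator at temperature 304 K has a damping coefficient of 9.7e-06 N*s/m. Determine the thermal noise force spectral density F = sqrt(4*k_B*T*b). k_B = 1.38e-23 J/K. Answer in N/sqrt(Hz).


Step 1: Compute 4 * k_B * T * b
= 4 * 1.38e-23 * 304 * 9.7e-06
= 1.6277e-25 N^2/Hz
Step 2: F_noise = sqrt(1.6277e-25)
F_noise = 4.03e-13 N/sqrt(Hz)


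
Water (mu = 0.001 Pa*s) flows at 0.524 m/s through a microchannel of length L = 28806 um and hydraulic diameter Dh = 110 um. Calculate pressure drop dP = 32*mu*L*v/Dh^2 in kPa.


Step 1: Convert to SI: L = 28806e-6 m, Dh = 110e-6 m
Step 2: dP = 32 * 0.001 * 28806e-6 * 0.524 / (110e-6)^2
Step 3: dP = 39918.93 Pa
Step 4: Convert to kPa: dP = 39.92 kPa


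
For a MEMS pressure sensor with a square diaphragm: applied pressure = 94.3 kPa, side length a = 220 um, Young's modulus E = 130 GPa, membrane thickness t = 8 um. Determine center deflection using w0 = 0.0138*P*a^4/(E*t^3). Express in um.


Step 1: Convert pressure to compatible units (E is in GPa, so P in GPa).
P = 94.3 kPa = 94.3e-6 GPa
Step 2: Compute numerator: 0.0138 * P * a^4.
a^4 = 220^4 = 2342560000
numerator = 0.0138 * 94.3e-6 * 2342560000 = 3.0485e+03
Step 3: Compute denominator: E * t^3 = 130 * 8^3 = 66560
Step 4: w0 = numerator / denominator = 3.0485e+03 / 66560 = 0.0458 um
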